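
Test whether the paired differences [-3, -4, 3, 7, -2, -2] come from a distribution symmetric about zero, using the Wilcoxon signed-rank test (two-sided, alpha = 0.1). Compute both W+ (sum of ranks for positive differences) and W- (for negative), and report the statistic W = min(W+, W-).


Step 1: Drop any zero differences (none here) and take |d_i|.
|d| = [3, 4, 3, 7, 2, 2]
Step 2: Midrank |d_i| (ties get averaged ranks).
ranks: |3|->3.5, |4|->5, |3|->3.5, |7|->6, |2|->1.5, |2|->1.5
Step 3: Attach original signs; sum ranks with positive sign and with negative sign.
W+ = 3.5 + 6 = 9.5
W- = 3.5 + 5 + 1.5 + 1.5 = 11.5
(Check: W+ + W- = 21 should equal n(n+1)/2 = 21.)
Step 4: Test statistic W = min(W+, W-) = 9.5.
Step 5: Ties in |d|, so use the tie-corrected normal approximation.
        E[W] = n(n+1)/4 = 6*7/4 = 10.5.
        Tie groups: |d|=2 (t=2), |d|=3 (t=2); sum(t^3 - t) = 12.
        Var[W] = n(n+1)(2n+1)/24 - sum(t^3-t)/48 = 546/24 - 12/48 = 22.5.
        z = (W - E[W]) / sqrt(Var[W]) = (9.5 - 10.5) / 4.7434 = -0.2108.
        Two-sided p = 2*Phi(z) = 0.833029.
Step 6: alpha = 0.1. fail to reject H0.

W+ = 9.5, W- = 11.5, W = min = 9.5, p = 0.833029, fail to reject H0.


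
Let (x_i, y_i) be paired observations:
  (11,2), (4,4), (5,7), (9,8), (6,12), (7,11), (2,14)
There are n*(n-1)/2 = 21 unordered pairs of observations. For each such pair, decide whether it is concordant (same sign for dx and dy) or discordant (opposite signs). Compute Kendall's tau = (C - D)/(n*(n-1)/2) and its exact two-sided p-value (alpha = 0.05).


Step 1: Enumerate the 21 unordered pairs (i,j) with i<j and classify each by sign(x_j-x_i) * sign(y_j-y_i).
  (1,2):dx=-7,dy=+2->D; (1,3):dx=-6,dy=+5->D; (1,4):dx=-2,dy=+6->D; (1,5):dx=-5,dy=+10->D
  (1,6):dx=-4,dy=+9->D; (1,7):dx=-9,dy=+12->D; (2,3):dx=+1,dy=+3->C; (2,4):dx=+5,dy=+4->C
  (2,5):dx=+2,dy=+8->C; (2,6):dx=+3,dy=+7->C; (2,7):dx=-2,dy=+10->D; (3,4):dx=+4,dy=+1->C
  (3,5):dx=+1,dy=+5->C; (3,6):dx=+2,dy=+4->C; (3,7):dx=-3,dy=+7->D; (4,5):dx=-3,dy=+4->D
  (4,6):dx=-2,dy=+3->D; (4,7):dx=-7,dy=+6->D; (5,6):dx=+1,dy=-1->D; (5,7):dx=-4,dy=+2->D
  (6,7):dx=-5,dy=+3->D
Step 2: C = 7, D = 14, total pairs = 21.
Step 3: tau = (C - D)/(n(n-1)/2) = (7 - 14)/21 = -0.333333.
Step 4: Exact two-sided p-value (enumerate n! = 5040 permutations of y under H0): p = 0.381349.
Step 5: alpha = 0.05. fail to reject H0.

tau_b = -0.3333 (C=7, D=14), p = 0.381349, fail to reject H0.


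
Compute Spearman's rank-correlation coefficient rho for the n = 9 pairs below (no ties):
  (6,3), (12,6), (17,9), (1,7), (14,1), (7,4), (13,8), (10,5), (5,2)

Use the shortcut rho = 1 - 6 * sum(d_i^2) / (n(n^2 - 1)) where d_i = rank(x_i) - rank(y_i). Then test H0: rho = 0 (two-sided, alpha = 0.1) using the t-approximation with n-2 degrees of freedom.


Step 1: Rank x and y separately (midranks; no ties here).
rank(x): 6->3, 12->6, 17->9, 1->1, 14->8, 7->4, 13->7, 10->5, 5->2
rank(y): 3->3, 6->6, 9->9, 7->7, 1->1, 4->4, 8->8, 5->5, 2->2
Step 2: d_i = R_x(i) - R_y(i); compute d_i^2.
  (3-3)^2=0, (6-6)^2=0, (9-9)^2=0, (1-7)^2=36, (8-1)^2=49, (4-4)^2=0, (7-8)^2=1, (5-5)^2=0, (2-2)^2=0
sum(d^2) = 86.
Step 3: rho = 1 - 6*86 / (9*(9^2 - 1)) = 1 - 516/720 = 0.283333.
Step 4: Under H0, t = rho * sqrt((n-2)/(1-rho^2)) = 0.7817 ~ t(7).
Step 5: Two-sided p-value from the t-distribution with 7 df = 0.460030.
Step 6: alpha = 0.1. fail to reject H0.

rho = 0.2833, p = 0.460030, fail to reject H0 at alpha = 0.1.


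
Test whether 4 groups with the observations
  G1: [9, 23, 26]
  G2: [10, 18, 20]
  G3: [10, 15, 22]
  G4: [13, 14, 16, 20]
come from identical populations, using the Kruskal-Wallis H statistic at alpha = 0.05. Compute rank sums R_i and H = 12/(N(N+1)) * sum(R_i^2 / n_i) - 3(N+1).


Step 1: Combine all N = 13 observations and assign midranks.
sorted (value, group, rank): (9,G1,1), (10,G2,2.5), (10,G3,2.5), (13,G4,4), (14,G4,5), (15,G3,6), (16,G4,7), (18,G2,8), (20,G2,9.5), (20,G4,9.5), (22,G3,11), (23,G1,12), (26,G1,13)
Step 2: Sum ranks within each group.
R_1 = 26 (n_1 = 3)
R_2 = 20 (n_2 = 3)
R_3 = 19.5 (n_3 = 3)
R_4 = 25.5 (n_4 = 4)
Step 3: H = 12/(N(N+1)) * sum(R_i^2/n_i) - 3(N+1)
     = 12/(13*14) * (26^2/3 + 20^2/3 + 19.5^2/3 + 25.5^2/4) - 3*14
     = 0.065934 * 647.979 - 42
     = 0.723901.
Step 4: Ties present; correction factor C = 1 - 12/(13^3 - 13) = 0.994505. Corrected H = 0.723901 / 0.994505 = 0.727901.
Step 5: Under H0, H ~ chi^2(3); p-value = 0.866623.
Step 6: alpha = 0.05. fail to reject H0.

H = 0.7279, df = 3, p = 0.866623, fail to reject H0.


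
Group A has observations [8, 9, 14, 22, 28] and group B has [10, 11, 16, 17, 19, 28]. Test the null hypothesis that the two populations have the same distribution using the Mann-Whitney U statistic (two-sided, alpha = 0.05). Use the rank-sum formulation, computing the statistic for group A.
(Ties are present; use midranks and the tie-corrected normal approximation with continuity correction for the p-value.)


Step 1: Combine and sort all 11 observations; assign midranks.
sorted (value, group): (8,X), (9,X), (10,Y), (11,Y), (14,X), (16,Y), (17,Y), (19,Y), (22,X), (28,X), (28,Y)
ranks: 8->1, 9->2, 10->3, 11->4, 14->5, 16->6, 17->7, 19->8, 22->9, 28->10.5, 28->10.5
Step 2: Rank sum for X: R1 = 1 + 2 + 5 + 9 + 10.5 = 27.5.
Step 3: U_X = R1 - n1(n1+1)/2 = 27.5 - 5*6/2 = 27.5 - 15 = 12.5.
       U_Y = n1*n2 - U_X = 30 - 12.5 = 17.5.
Step 4: Ties are present, so use the tie-corrected normal approximation (with continuity correction) for the p-value.
Step 5: p-value = 0.714379; compare to alpha = 0.05. fail to reject H0.

U_X = 12.5, p = 0.714379, fail to reject H0 at alpha = 0.05.


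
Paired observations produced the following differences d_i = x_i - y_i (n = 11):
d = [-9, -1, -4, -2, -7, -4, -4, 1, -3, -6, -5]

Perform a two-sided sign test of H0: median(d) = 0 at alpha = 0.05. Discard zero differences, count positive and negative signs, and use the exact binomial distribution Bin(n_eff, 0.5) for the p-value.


Step 1: Discard zero differences. Original n = 11; n_eff = number of nonzero differences = 11.
Nonzero differences (with sign): -9, -1, -4, -2, -7, -4, -4, +1, -3, -6, -5
Step 2: Count signs: positive = 1, negative = 10.
Step 3: Under H0: P(positive) = 0.5, so the number of positives S ~ Bin(11, 0.5).
Step 4: Two-sided exact p-value = sum of Bin(11,0.5) probabilities at or below the observed probability = 0.011719.
Step 5: alpha = 0.05. reject H0.

n_eff = 11, pos = 1, neg = 10, p = 0.011719, reject H0.


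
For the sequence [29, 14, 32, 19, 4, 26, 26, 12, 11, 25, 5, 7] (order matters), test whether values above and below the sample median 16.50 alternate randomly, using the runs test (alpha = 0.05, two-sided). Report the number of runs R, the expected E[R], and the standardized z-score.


Step 1: Compute median = 16.50; label A = above, B = below.
Labels in order: ABAABAABBABB  (n_A = 6, n_B = 6)
Step 2: Count runs R = 8.
Step 3: Under H0 (random ordering), E[R] = 2*n_A*n_B/(n_A+n_B) + 1 = 2*6*6/12 + 1 = 7.0000.
        Var[R] = 2*n_A*n_B*(2*n_A*n_B - n_A - n_B) / ((n_A+n_B)^2 * (n_A+n_B-1)) = 4320/1584 = 2.7273.
        SD[R] = 1.6514.
Step 4: Continuity-corrected z = (R - 0.5 - E[R]) / SD[R] = (8 - 0.5 - 7.0000) / 1.6514 = 0.3028.
Step 5: Two-sided p-value via normal approximation = 2*(1 - Phi(|z|)) = 0.762069.
Step 6: alpha = 0.05. fail to reject H0.

R = 8, z = 0.3028, p = 0.762069, fail to reject H0.


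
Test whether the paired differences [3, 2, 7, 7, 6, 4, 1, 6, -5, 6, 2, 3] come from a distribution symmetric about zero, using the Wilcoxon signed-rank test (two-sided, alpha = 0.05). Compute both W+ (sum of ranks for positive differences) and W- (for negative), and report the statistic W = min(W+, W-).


Step 1: Drop any zero differences (none here) and take |d_i|.
|d| = [3, 2, 7, 7, 6, 4, 1, 6, 5, 6, 2, 3]
Step 2: Midrank |d_i| (ties get averaged ranks).
ranks: |3|->4.5, |2|->2.5, |7|->11.5, |7|->11.5, |6|->9, |4|->6, |1|->1, |6|->9, |5|->7, |6|->9, |2|->2.5, |3|->4.5
Step 3: Attach original signs; sum ranks with positive sign and with negative sign.
W+ = 4.5 + 2.5 + 11.5 + 11.5 + 9 + 6 + 1 + 9 + 9 + 2.5 + 4.5 = 71
W- = 7 = 7
(Check: W+ + W- = 78 should equal n(n+1)/2 = 78.)
Step 4: Test statistic W = min(W+, W-) = 7.
Step 5: Ties in |d|, so use the tie-corrected normal approximation.
        E[W] = n(n+1)/4 = 12*13/4 = 39.
        Tie groups: |d|=2 (t=2), |d|=3 (t=2), |d|=6 (t=3), |d|=7 (t=2); sum(t^3 - t) = 42.
        Var[W] = n(n+1)(2n+1)/24 - sum(t^3-t)/48 = 3900/24 - 42/48 = 161.625.
        z = (W - E[W]) / sqrt(Var[W]) = (7 - 39) / 12.7132 = -2.5171.
        Two-sided p = 2*Phi(z) = 0.011833.
Step 6: alpha = 0.05. reject H0.

W+ = 71, W- = 7, W = min = 7, p = 0.011833, reject H0.


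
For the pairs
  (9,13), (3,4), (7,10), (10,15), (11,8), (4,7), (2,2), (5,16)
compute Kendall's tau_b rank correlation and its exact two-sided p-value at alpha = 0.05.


Step 1: Enumerate the 28 unordered pairs (i,j) with i<j and classify each by sign(x_j-x_i) * sign(y_j-y_i).
  (1,2):dx=-6,dy=-9->C; (1,3):dx=-2,dy=-3->C; (1,4):dx=+1,dy=+2->C; (1,5):dx=+2,dy=-5->D
  (1,6):dx=-5,dy=-6->C; (1,7):dx=-7,dy=-11->C; (1,8):dx=-4,dy=+3->D; (2,3):dx=+4,dy=+6->C
  (2,4):dx=+7,dy=+11->C; (2,5):dx=+8,dy=+4->C; (2,6):dx=+1,dy=+3->C; (2,7):dx=-1,dy=-2->C
  (2,8):dx=+2,dy=+12->C; (3,4):dx=+3,dy=+5->C; (3,5):dx=+4,dy=-2->D; (3,6):dx=-3,dy=-3->C
  (3,7):dx=-5,dy=-8->C; (3,8):dx=-2,dy=+6->D; (4,5):dx=+1,dy=-7->D; (4,6):dx=-6,dy=-8->C
  (4,7):dx=-8,dy=-13->C; (4,8):dx=-5,dy=+1->D; (5,6):dx=-7,dy=-1->C; (5,7):dx=-9,dy=-6->C
  (5,8):dx=-6,dy=+8->D; (6,7):dx=-2,dy=-5->C; (6,8):dx=+1,dy=+9->C; (7,8):dx=+3,dy=+14->C
Step 2: C = 21, D = 7, total pairs = 28.
Step 3: tau = (C - D)/(n(n-1)/2) = (21 - 7)/28 = 0.500000.
Step 4: Exact two-sided p-value (enumerate n! = 40320 permutations of y under H0): p = 0.108681.
Step 5: alpha = 0.05. fail to reject H0.

tau_b = 0.5000 (C=21, D=7), p = 0.108681, fail to reject H0.


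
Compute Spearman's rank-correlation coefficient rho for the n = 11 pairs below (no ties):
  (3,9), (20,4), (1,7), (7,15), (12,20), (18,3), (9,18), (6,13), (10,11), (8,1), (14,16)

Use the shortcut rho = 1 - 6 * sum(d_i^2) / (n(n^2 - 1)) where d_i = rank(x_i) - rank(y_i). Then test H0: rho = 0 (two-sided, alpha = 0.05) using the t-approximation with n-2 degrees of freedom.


Step 1: Rank x and y separately (midranks; no ties here).
rank(x): 3->2, 20->11, 1->1, 7->4, 12->8, 18->10, 9->6, 6->3, 10->7, 8->5, 14->9
rank(y): 9->5, 4->3, 7->4, 15->8, 20->11, 3->2, 18->10, 13->7, 11->6, 1->1, 16->9
Step 2: d_i = R_x(i) - R_y(i); compute d_i^2.
  (2-5)^2=9, (11-3)^2=64, (1-4)^2=9, (4-8)^2=16, (8-11)^2=9, (10-2)^2=64, (6-10)^2=16, (3-7)^2=16, (7-6)^2=1, (5-1)^2=16, (9-9)^2=0
sum(d^2) = 220.
Step 3: rho = 1 - 6*220 / (11*(11^2 - 1)) = 1 - 1320/1320 = 0.000000.
Step 4: Under H0, t = rho * sqrt((n-2)/(1-rho^2)) = 0.0000 ~ t(9).
Step 5: Two-sided p-value from the t-distribution with 9 df = 1.000000.
Step 6: alpha = 0.05. fail to reject H0.

rho = 0.0000, p = 1.000000, fail to reject H0 at alpha = 0.05.


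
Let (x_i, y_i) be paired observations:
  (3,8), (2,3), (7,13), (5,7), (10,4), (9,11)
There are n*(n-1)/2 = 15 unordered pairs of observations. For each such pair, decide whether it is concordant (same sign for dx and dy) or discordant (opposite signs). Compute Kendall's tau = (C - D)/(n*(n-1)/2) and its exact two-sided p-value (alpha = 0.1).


Step 1: Enumerate the 15 unordered pairs (i,j) with i<j and classify each by sign(x_j-x_i) * sign(y_j-y_i).
  (1,2):dx=-1,dy=-5->C; (1,3):dx=+4,dy=+5->C; (1,4):dx=+2,dy=-1->D; (1,5):dx=+7,dy=-4->D
  (1,6):dx=+6,dy=+3->C; (2,3):dx=+5,dy=+10->C; (2,4):dx=+3,dy=+4->C; (2,5):dx=+8,dy=+1->C
  (2,6):dx=+7,dy=+8->C; (3,4):dx=-2,dy=-6->C; (3,5):dx=+3,dy=-9->D; (3,6):dx=+2,dy=-2->D
  (4,5):dx=+5,dy=-3->D; (4,6):dx=+4,dy=+4->C; (5,6):dx=-1,dy=+7->D
Step 2: C = 9, D = 6, total pairs = 15.
Step 3: tau = (C - D)/(n(n-1)/2) = (9 - 6)/15 = 0.200000.
Step 4: Exact two-sided p-value (enumerate n! = 720 permutations of y under H0): p = 0.719444.
Step 5: alpha = 0.1. fail to reject H0.

tau_b = 0.2000 (C=9, D=6), p = 0.719444, fail to reject H0.


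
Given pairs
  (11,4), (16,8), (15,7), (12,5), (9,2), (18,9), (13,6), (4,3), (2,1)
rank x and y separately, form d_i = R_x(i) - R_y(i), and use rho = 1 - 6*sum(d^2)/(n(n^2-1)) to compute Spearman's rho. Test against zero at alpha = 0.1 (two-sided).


Step 1: Rank x and y separately (midranks; no ties here).
rank(x): 11->4, 16->8, 15->7, 12->5, 9->3, 18->9, 13->6, 4->2, 2->1
rank(y): 4->4, 8->8, 7->7, 5->5, 2->2, 9->9, 6->6, 3->3, 1->1
Step 2: d_i = R_x(i) - R_y(i); compute d_i^2.
  (4-4)^2=0, (8-8)^2=0, (7-7)^2=0, (5-5)^2=0, (3-2)^2=1, (9-9)^2=0, (6-6)^2=0, (2-3)^2=1, (1-1)^2=0
sum(d^2) = 2.
Step 3: rho = 1 - 6*2 / (9*(9^2 - 1)) = 1 - 12/720 = 0.983333.
Step 4: Under H0, t = rho * sqrt((n-2)/(1-rho^2)) = 14.3096 ~ t(7).
Step 5: Two-sided p-value from the t-distribution with 7 df = 0.000002.
Step 6: alpha = 0.1. reject H0.

rho = 0.9833, p = 0.000002, reject H0 at alpha = 0.1.


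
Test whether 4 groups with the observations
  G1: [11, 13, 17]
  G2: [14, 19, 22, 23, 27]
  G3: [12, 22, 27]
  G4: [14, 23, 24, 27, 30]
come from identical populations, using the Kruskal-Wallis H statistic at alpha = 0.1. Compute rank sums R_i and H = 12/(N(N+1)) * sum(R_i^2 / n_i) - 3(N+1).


Step 1: Combine all N = 16 observations and assign midranks.
sorted (value, group, rank): (11,G1,1), (12,G3,2), (13,G1,3), (14,G2,4.5), (14,G4,4.5), (17,G1,6), (19,G2,7), (22,G2,8.5), (22,G3,8.5), (23,G2,10.5), (23,G4,10.5), (24,G4,12), (27,G2,14), (27,G3,14), (27,G4,14), (30,G4,16)
Step 2: Sum ranks within each group.
R_1 = 10 (n_1 = 3)
R_2 = 44.5 (n_2 = 5)
R_3 = 24.5 (n_3 = 3)
R_4 = 57 (n_4 = 5)
Step 3: H = 12/(N(N+1)) * sum(R_i^2/n_i) - 3(N+1)
     = 12/(16*17) * (10^2/3 + 44.5^2/5 + 24.5^2/3 + 57^2/5) - 3*17
     = 0.044118 * 1279.27 - 51
     = 5.438235.
Step 4: Ties present; correction factor C = 1 - 42/(16^3 - 16) = 0.989706. Corrected H = 5.438235 / 0.989706 = 5.494799.
Step 5: Under H0, H ~ chi^2(3); p-value = 0.138950.
Step 6: alpha = 0.1. fail to reject H0.

H = 5.4948, df = 3, p = 0.138950, fail to reject H0.


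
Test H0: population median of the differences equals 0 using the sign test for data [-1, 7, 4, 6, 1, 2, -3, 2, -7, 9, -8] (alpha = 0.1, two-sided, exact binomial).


Step 1: Discard zero differences. Original n = 11; n_eff = number of nonzero differences = 11.
Nonzero differences (with sign): -1, +7, +4, +6, +1, +2, -3, +2, -7, +9, -8
Step 2: Count signs: positive = 7, negative = 4.
Step 3: Under H0: P(positive) = 0.5, so the number of positives S ~ Bin(11, 0.5).
Step 4: Two-sided exact p-value = sum of Bin(11,0.5) probabilities at or below the observed probability = 0.548828.
Step 5: alpha = 0.1. fail to reject H0.

n_eff = 11, pos = 7, neg = 4, p = 0.548828, fail to reject H0.


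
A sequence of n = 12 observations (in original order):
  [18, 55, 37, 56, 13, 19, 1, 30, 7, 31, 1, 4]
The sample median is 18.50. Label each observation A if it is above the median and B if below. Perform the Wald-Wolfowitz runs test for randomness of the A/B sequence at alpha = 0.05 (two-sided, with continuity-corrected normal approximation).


Step 1: Compute median = 18.50; label A = above, B = below.
Labels in order: BAAABABABABB  (n_A = 6, n_B = 6)
Step 2: Count runs R = 9.
Step 3: Under H0 (random ordering), E[R] = 2*n_A*n_B/(n_A+n_B) + 1 = 2*6*6/12 + 1 = 7.0000.
        Var[R] = 2*n_A*n_B*(2*n_A*n_B - n_A - n_B) / ((n_A+n_B)^2 * (n_A+n_B-1)) = 4320/1584 = 2.7273.
        SD[R] = 1.6514.
Step 4: Continuity-corrected z = (R - 0.5 - E[R]) / SD[R] = (9 - 0.5 - 7.0000) / 1.6514 = 0.9083.
Step 5: Two-sided p-value via normal approximation = 2*(1 - Phi(|z|)) = 0.363722.
Step 6: alpha = 0.05. fail to reject H0.

R = 9, z = 0.9083, p = 0.363722, fail to reject H0.


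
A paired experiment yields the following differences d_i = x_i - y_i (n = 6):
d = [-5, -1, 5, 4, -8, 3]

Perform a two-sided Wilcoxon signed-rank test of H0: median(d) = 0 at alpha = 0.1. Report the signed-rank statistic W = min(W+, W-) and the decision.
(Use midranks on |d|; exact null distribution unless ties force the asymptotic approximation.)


Step 1: Drop any zero differences (none here) and take |d_i|.
|d| = [5, 1, 5, 4, 8, 3]
Step 2: Midrank |d_i| (ties get averaged ranks).
ranks: |5|->4.5, |1|->1, |5|->4.5, |4|->3, |8|->6, |3|->2
Step 3: Attach original signs; sum ranks with positive sign and with negative sign.
W+ = 4.5 + 3 + 2 = 9.5
W- = 4.5 + 1 + 6 = 11.5
(Check: W+ + W- = 21 should equal n(n+1)/2 = 21.)
Step 4: Test statistic W = min(W+, W-) = 9.5.
Step 5: Ties in |d|, so use the tie-corrected normal approximation.
        E[W] = n(n+1)/4 = 6*7/4 = 10.5.
        Tie groups: |d|=5 (t=2); sum(t^3 - t) = 6.
        Var[W] = n(n+1)(2n+1)/24 - sum(t^3-t)/48 = 546/24 - 6/48 = 22.625.
        z = (W - E[W]) / sqrt(Var[W]) = (9.5 - 10.5) / 4.7566 = -0.2102.
        Two-sided p = 2*Phi(z) = 0.833484.
Step 6: alpha = 0.1. fail to reject H0.

W+ = 9.5, W- = 11.5, W = min = 9.5, p = 0.833484, fail to reject H0.


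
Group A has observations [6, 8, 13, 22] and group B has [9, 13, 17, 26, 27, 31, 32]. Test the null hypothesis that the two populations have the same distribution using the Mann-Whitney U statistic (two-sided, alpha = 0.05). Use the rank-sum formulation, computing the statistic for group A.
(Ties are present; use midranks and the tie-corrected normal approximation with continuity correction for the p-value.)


Step 1: Combine and sort all 11 observations; assign midranks.
sorted (value, group): (6,X), (8,X), (9,Y), (13,X), (13,Y), (17,Y), (22,X), (26,Y), (27,Y), (31,Y), (32,Y)
ranks: 6->1, 8->2, 9->3, 13->4.5, 13->4.5, 17->6, 22->7, 26->8, 27->9, 31->10, 32->11
Step 2: Rank sum for X: R1 = 1 + 2 + 4.5 + 7 = 14.5.
Step 3: U_X = R1 - n1(n1+1)/2 = 14.5 - 4*5/2 = 14.5 - 10 = 4.5.
       U_Y = n1*n2 - U_X = 28 - 4.5 = 23.5.
Step 4: Ties are present, so use the tie-corrected normal approximation (with continuity correction) for the p-value.
Step 5: p-value = 0.088247; compare to alpha = 0.05. fail to reject H0.

U_X = 4.5, p = 0.088247, fail to reject H0 at alpha = 0.05.


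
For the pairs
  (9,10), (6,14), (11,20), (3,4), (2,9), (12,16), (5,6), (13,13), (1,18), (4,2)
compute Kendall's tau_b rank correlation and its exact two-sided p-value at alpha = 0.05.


Step 1: Enumerate the 45 unordered pairs (i,j) with i<j and classify each by sign(x_j-x_i) * sign(y_j-y_i).
  (1,2):dx=-3,dy=+4->D; (1,3):dx=+2,dy=+10->C; (1,4):dx=-6,dy=-6->C; (1,5):dx=-7,dy=-1->C
  (1,6):dx=+3,dy=+6->C; (1,7):dx=-4,dy=-4->C; (1,8):dx=+4,dy=+3->C; (1,9):dx=-8,dy=+8->D
  (1,10):dx=-5,dy=-8->C; (2,3):dx=+5,dy=+6->C; (2,4):dx=-3,dy=-10->C; (2,5):dx=-4,dy=-5->C
  (2,6):dx=+6,dy=+2->C; (2,7):dx=-1,dy=-8->C; (2,8):dx=+7,dy=-1->D; (2,9):dx=-5,dy=+4->D
  (2,10):dx=-2,dy=-12->C; (3,4):dx=-8,dy=-16->C; (3,5):dx=-9,dy=-11->C; (3,6):dx=+1,dy=-4->D
  (3,7):dx=-6,dy=-14->C; (3,8):dx=+2,dy=-7->D; (3,9):dx=-10,dy=-2->C; (3,10):dx=-7,dy=-18->C
  (4,5):dx=-1,dy=+5->D; (4,6):dx=+9,dy=+12->C; (4,7):dx=+2,dy=+2->C; (4,8):dx=+10,dy=+9->C
  (4,9):dx=-2,dy=+14->D; (4,10):dx=+1,dy=-2->D; (5,6):dx=+10,dy=+7->C; (5,7):dx=+3,dy=-3->D
  (5,8):dx=+11,dy=+4->C; (5,9):dx=-1,dy=+9->D; (5,10):dx=+2,dy=-7->D; (6,7):dx=-7,dy=-10->C
  (6,8):dx=+1,dy=-3->D; (6,9):dx=-11,dy=+2->D; (6,10):dx=-8,dy=-14->C; (7,8):dx=+8,dy=+7->C
  (7,9):dx=-4,dy=+12->D; (7,10):dx=-1,dy=-4->C; (8,9):dx=-12,dy=+5->D; (8,10):dx=-9,dy=-11->C
  (9,10):dx=+3,dy=-16->D
Step 2: C = 28, D = 17, total pairs = 45.
Step 3: tau = (C - D)/(n(n-1)/2) = (28 - 17)/45 = 0.244444.
Step 4: Exact two-sided p-value (enumerate n! = 3628800 permutations of y under H0): p = 0.380720.
Step 5: alpha = 0.05. fail to reject H0.

tau_b = 0.2444 (C=28, D=17), p = 0.380720, fail to reject H0.


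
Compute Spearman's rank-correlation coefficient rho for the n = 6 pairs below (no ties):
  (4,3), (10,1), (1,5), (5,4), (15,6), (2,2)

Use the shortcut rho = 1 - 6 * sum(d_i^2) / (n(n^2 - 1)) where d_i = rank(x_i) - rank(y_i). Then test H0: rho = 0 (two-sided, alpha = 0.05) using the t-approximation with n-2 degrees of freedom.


Step 1: Rank x and y separately (midranks; no ties here).
rank(x): 4->3, 10->5, 1->1, 5->4, 15->6, 2->2
rank(y): 3->3, 1->1, 5->5, 4->4, 6->6, 2->2
Step 2: d_i = R_x(i) - R_y(i); compute d_i^2.
  (3-3)^2=0, (5-1)^2=16, (1-5)^2=16, (4-4)^2=0, (6-6)^2=0, (2-2)^2=0
sum(d^2) = 32.
Step 3: rho = 1 - 6*32 / (6*(6^2 - 1)) = 1 - 192/210 = 0.085714.
Step 4: Under H0, t = rho * sqrt((n-2)/(1-rho^2)) = 0.1721 ~ t(4).
Step 5: Two-sided p-value from the t-distribution with 4 df = 0.871743.
Step 6: alpha = 0.05. fail to reject H0.

rho = 0.0857, p = 0.871743, fail to reject H0 at alpha = 0.05.


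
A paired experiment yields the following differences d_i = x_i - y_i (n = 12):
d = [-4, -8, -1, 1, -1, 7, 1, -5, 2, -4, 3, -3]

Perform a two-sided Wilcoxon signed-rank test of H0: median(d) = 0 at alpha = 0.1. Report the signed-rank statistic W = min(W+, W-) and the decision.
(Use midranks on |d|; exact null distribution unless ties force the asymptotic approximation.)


Step 1: Drop any zero differences (none here) and take |d_i|.
|d| = [4, 8, 1, 1, 1, 7, 1, 5, 2, 4, 3, 3]
Step 2: Midrank |d_i| (ties get averaged ranks).
ranks: |4|->8.5, |8|->12, |1|->2.5, |1|->2.5, |1|->2.5, |7|->11, |1|->2.5, |5|->10, |2|->5, |4|->8.5, |3|->6.5, |3|->6.5
Step 3: Attach original signs; sum ranks with positive sign and with negative sign.
W+ = 2.5 + 11 + 2.5 + 5 + 6.5 = 27.5
W- = 8.5 + 12 + 2.5 + 2.5 + 10 + 8.5 + 6.5 = 50.5
(Check: W+ + W- = 78 should equal n(n+1)/2 = 78.)
Step 4: Test statistic W = min(W+, W-) = 27.5.
Step 5: Ties in |d|, so use the tie-corrected normal approximation.
        E[W] = n(n+1)/4 = 12*13/4 = 39.
        Tie groups: |d|=1 (t=4), |d|=3 (t=2), |d|=4 (t=2); sum(t^3 - t) = 72.
        Var[W] = n(n+1)(2n+1)/24 - sum(t^3-t)/48 = 3900/24 - 72/48 = 161.
        z = (W - E[W]) / sqrt(Var[W]) = (27.5 - 39) / 12.6886 = -0.9063.
        Two-sided p = 2*Phi(z) = 0.364763.
Step 6: alpha = 0.1. fail to reject H0.

W+ = 27.5, W- = 50.5, W = min = 27.5, p = 0.364763, fail to reject H0.


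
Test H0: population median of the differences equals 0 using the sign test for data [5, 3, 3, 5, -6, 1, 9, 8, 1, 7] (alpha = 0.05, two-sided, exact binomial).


Step 1: Discard zero differences. Original n = 10; n_eff = number of nonzero differences = 10.
Nonzero differences (with sign): +5, +3, +3, +5, -6, +1, +9, +8, +1, +7
Step 2: Count signs: positive = 9, negative = 1.
Step 3: Under H0: P(positive) = 0.5, so the number of positives S ~ Bin(10, 0.5).
Step 4: Two-sided exact p-value = sum of Bin(10,0.5) probabilities at or below the observed probability = 0.021484.
Step 5: alpha = 0.05. reject H0.

n_eff = 10, pos = 9, neg = 1, p = 0.021484, reject H0.


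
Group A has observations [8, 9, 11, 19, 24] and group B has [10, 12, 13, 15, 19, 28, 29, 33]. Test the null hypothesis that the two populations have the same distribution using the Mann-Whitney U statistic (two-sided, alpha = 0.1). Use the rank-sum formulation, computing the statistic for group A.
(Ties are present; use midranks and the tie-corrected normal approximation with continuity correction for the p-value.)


Step 1: Combine and sort all 13 observations; assign midranks.
sorted (value, group): (8,X), (9,X), (10,Y), (11,X), (12,Y), (13,Y), (15,Y), (19,X), (19,Y), (24,X), (28,Y), (29,Y), (33,Y)
ranks: 8->1, 9->2, 10->3, 11->4, 12->5, 13->6, 15->7, 19->8.5, 19->8.5, 24->10, 28->11, 29->12, 33->13
Step 2: Rank sum for X: R1 = 1 + 2 + 4 + 8.5 + 10 = 25.5.
Step 3: U_X = R1 - n1(n1+1)/2 = 25.5 - 5*6/2 = 25.5 - 15 = 10.5.
       U_Y = n1*n2 - U_X = 40 - 10.5 = 29.5.
Step 4: Ties are present, so use the tie-corrected normal approximation (with continuity correction) for the p-value.
Step 5: p-value = 0.187076; compare to alpha = 0.1. fail to reject H0.

U_X = 10.5, p = 0.187076, fail to reject H0 at alpha = 0.1.


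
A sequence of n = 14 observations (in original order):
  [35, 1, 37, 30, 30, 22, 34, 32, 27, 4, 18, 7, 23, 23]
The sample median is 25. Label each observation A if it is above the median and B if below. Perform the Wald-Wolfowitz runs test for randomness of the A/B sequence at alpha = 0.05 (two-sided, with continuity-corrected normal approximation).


Step 1: Compute median = 25; label A = above, B = below.
Labels in order: ABAAABAAABBBBB  (n_A = 7, n_B = 7)
Step 2: Count runs R = 6.
Step 3: Under H0 (random ordering), E[R] = 2*n_A*n_B/(n_A+n_B) + 1 = 2*7*7/14 + 1 = 8.0000.
        Var[R] = 2*n_A*n_B*(2*n_A*n_B - n_A - n_B) / ((n_A+n_B)^2 * (n_A+n_B-1)) = 8232/2548 = 3.2308.
        SD[R] = 1.7974.
Step 4: Continuity-corrected z = (R + 0.5 - E[R]) / SD[R] = (6 + 0.5 - 8.0000) / 1.7974 = -0.8345.
Step 5: Two-sided p-value via normal approximation = 2*(1 - Phi(|z|)) = 0.403986.
Step 6: alpha = 0.05. fail to reject H0.

R = 6, z = -0.8345, p = 0.403986, fail to reject H0.


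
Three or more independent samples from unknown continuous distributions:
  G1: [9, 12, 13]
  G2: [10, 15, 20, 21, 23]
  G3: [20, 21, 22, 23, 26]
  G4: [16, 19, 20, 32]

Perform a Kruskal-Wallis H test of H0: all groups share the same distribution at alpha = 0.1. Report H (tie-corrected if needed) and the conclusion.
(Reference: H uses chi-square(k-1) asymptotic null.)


Step 1: Combine all N = 17 observations and assign midranks.
sorted (value, group, rank): (9,G1,1), (10,G2,2), (12,G1,3), (13,G1,4), (15,G2,5), (16,G4,6), (19,G4,7), (20,G2,9), (20,G3,9), (20,G4,9), (21,G2,11.5), (21,G3,11.5), (22,G3,13), (23,G2,14.5), (23,G3,14.5), (26,G3,16), (32,G4,17)
Step 2: Sum ranks within each group.
R_1 = 8 (n_1 = 3)
R_2 = 42 (n_2 = 5)
R_3 = 64 (n_3 = 5)
R_4 = 39 (n_4 = 4)
Step 3: H = 12/(N(N+1)) * sum(R_i^2/n_i) - 3(N+1)
     = 12/(17*18) * (8^2/3 + 42^2/5 + 64^2/5 + 39^2/4) - 3*18
     = 0.039216 * 1573.58 - 54
     = 7.709150.
Step 4: Ties present; correction factor C = 1 - 36/(17^3 - 17) = 0.992647. Corrected H = 7.709150 / 0.992647 = 7.766255.
Step 5: Under H0, H ~ chi^2(3); p-value = 0.051098.
Step 6: alpha = 0.1. reject H0.

H = 7.7663, df = 3, p = 0.051098, reject H0.


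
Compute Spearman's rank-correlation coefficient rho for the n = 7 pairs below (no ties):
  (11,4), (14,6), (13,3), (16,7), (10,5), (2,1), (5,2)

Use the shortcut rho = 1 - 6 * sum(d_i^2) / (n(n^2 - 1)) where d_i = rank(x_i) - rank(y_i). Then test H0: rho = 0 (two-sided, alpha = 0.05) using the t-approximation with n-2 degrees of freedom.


Step 1: Rank x and y separately (midranks; no ties here).
rank(x): 11->4, 14->6, 13->5, 16->7, 10->3, 2->1, 5->2
rank(y): 4->4, 6->6, 3->3, 7->7, 5->5, 1->1, 2->2
Step 2: d_i = R_x(i) - R_y(i); compute d_i^2.
  (4-4)^2=0, (6-6)^2=0, (5-3)^2=4, (7-7)^2=0, (3-5)^2=4, (1-1)^2=0, (2-2)^2=0
sum(d^2) = 8.
Step 3: rho = 1 - 6*8 / (7*(7^2 - 1)) = 1 - 48/336 = 0.857143.
Step 4: Under H0, t = rho * sqrt((n-2)/(1-rho^2)) = 3.7210 ~ t(5).
Step 5: Two-sided p-value from the t-distribution with 5 df = 0.013697.
Step 6: alpha = 0.05. reject H0.

rho = 0.8571, p = 0.013697, reject H0 at alpha = 0.05.


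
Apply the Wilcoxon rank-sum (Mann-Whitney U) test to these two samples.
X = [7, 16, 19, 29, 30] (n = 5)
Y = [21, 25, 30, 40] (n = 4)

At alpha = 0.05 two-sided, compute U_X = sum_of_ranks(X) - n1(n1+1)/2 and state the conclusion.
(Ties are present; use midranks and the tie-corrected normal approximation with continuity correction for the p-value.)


Step 1: Combine and sort all 9 observations; assign midranks.
sorted (value, group): (7,X), (16,X), (19,X), (21,Y), (25,Y), (29,X), (30,X), (30,Y), (40,Y)
ranks: 7->1, 16->2, 19->3, 21->4, 25->5, 29->6, 30->7.5, 30->7.5, 40->9
Step 2: Rank sum for X: R1 = 1 + 2 + 3 + 6 + 7.5 = 19.5.
Step 3: U_X = R1 - n1(n1+1)/2 = 19.5 - 5*6/2 = 19.5 - 15 = 4.5.
       U_Y = n1*n2 - U_X = 20 - 4.5 = 15.5.
Step 4: Ties are present, so use the tie-corrected normal approximation (with continuity correction) for the p-value.
Step 5: p-value = 0.218742; compare to alpha = 0.05. fail to reject H0.

U_X = 4.5, p = 0.218742, fail to reject H0 at alpha = 0.05.


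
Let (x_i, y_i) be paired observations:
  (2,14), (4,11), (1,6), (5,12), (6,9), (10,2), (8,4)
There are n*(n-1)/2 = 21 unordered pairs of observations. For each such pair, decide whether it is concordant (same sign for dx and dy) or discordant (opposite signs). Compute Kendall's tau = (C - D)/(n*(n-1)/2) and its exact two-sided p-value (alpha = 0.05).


Step 1: Enumerate the 21 unordered pairs (i,j) with i<j and classify each by sign(x_j-x_i) * sign(y_j-y_i).
  (1,2):dx=+2,dy=-3->D; (1,3):dx=-1,dy=-8->C; (1,4):dx=+3,dy=-2->D; (1,5):dx=+4,dy=-5->D
  (1,6):dx=+8,dy=-12->D; (1,7):dx=+6,dy=-10->D; (2,3):dx=-3,dy=-5->C; (2,4):dx=+1,dy=+1->C
  (2,5):dx=+2,dy=-2->D; (2,6):dx=+6,dy=-9->D; (2,7):dx=+4,dy=-7->D; (3,4):dx=+4,dy=+6->C
  (3,5):dx=+5,dy=+3->C; (3,6):dx=+9,dy=-4->D; (3,7):dx=+7,dy=-2->D; (4,5):dx=+1,dy=-3->D
  (4,6):dx=+5,dy=-10->D; (4,7):dx=+3,dy=-8->D; (5,6):dx=+4,dy=-7->D; (5,7):dx=+2,dy=-5->D
  (6,7):dx=-2,dy=+2->D
Step 2: C = 5, D = 16, total pairs = 21.
Step 3: tau = (C - D)/(n(n-1)/2) = (5 - 16)/21 = -0.523810.
Step 4: Exact two-sided p-value (enumerate n! = 5040 permutations of y under H0): p = 0.136111.
Step 5: alpha = 0.05. fail to reject H0.

tau_b = -0.5238 (C=5, D=16), p = 0.136111, fail to reject H0.


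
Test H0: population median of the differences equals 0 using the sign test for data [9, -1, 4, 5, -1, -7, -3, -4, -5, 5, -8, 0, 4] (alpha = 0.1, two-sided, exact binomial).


Step 1: Discard zero differences. Original n = 13; n_eff = number of nonzero differences = 12.
Nonzero differences (with sign): +9, -1, +4, +5, -1, -7, -3, -4, -5, +5, -8, +4
Step 2: Count signs: positive = 5, negative = 7.
Step 3: Under H0: P(positive) = 0.5, so the number of positives S ~ Bin(12, 0.5).
Step 4: Two-sided exact p-value = sum of Bin(12,0.5) probabilities at or below the observed probability = 0.774414.
Step 5: alpha = 0.1. fail to reject H0.

n_eff = 12, pos = 5, neg = 7, p = 0.774414, fail to reject H0.


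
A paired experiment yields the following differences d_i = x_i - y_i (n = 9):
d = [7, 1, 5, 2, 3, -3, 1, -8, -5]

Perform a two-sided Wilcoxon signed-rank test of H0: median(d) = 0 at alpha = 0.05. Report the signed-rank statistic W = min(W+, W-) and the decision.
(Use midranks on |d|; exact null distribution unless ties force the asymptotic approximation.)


Step 1: Drop any zero differences (none here) and take |d_i|.
|d| = [7, 1, 5, 2, 3, 3, 1, 8, 5]
Step 2: Midrank |d_i| (ties get averaged ranks).
ranks: |7|->8, |1|->1.5, |5|->6.5, |2|->3, |3|->4.5, |3|->4.5, |1|->1.5, |8|->9, |5|->6.5
Step 3: Attach original signs; sum ranks with positive sign and with negative sign.
W+ = 8 + 1.5 + 6.5 + 3 + 4.5 + 1.5 = 25
W- = 4.5 + 9 + 6.5 = 20
(Check: W+ + W- = 45 should equal n(n+1)/2 = 45.)
Step 4: Test statistic W = min(W+, W-) = 20.
Step 5: Ties in |d|, so use the tie-corrected normal approximation.
        E[W] = n(n+1)/4 = 9*10/4 = 22.5.
        Tie groups: |d|=1 (t=2), |d|=3 (t=2), |d|=5 (t=2); sum(t^3 - t) = 18.
        Var[W] = n(n+1)(2n+1)/24 - sum(t^3-t)/48 = 1710/24 - 18/48 = 70.875.
        z = (W - E[W]) / sqrt(Var[W]) = (20 - 22.5) / 8.4187 = -0.2970.
        Two-sided p = 2*Phi(z) = 0.766499.
Step 6: alpha = 0.05. fail to reject H0.

W+ = 25, W- = 20, W = min = 20, p = 0.766499, fail to reject H0.


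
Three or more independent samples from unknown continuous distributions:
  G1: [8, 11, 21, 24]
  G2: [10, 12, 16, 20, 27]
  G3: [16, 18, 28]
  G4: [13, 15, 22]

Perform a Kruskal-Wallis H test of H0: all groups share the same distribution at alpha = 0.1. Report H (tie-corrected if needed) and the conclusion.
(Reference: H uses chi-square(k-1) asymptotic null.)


Step 1: Combine all N = 15 observations and assign midranks.
sorted (value, group, rank): (8,G1,1), (10,G2,2), (11,G1,3), (12,G2,4), (13,G4,5), (15,G4,6), (16,G2,7.5), (16,G3,7.5), (18,G3,9), (20,G2,10), (21,G1,11), (22,G4,12), (24,G1,13), (27,G2,14), (28,G3,15)
Step 2: Sum ranks within each group.
R_1 = 28 (n_1 = 4)
R_2 = 37.5 (n_2 = 5)
R_3 = 31.5 (n_3 = 3)
R_4 = 23 (n_4 = 3)
Step 3: H = 12/(N(N+1)) * sum(R_i^2/n_i) - 3(N+1)
     = 12/(15*16) * (28^2/4 + 37.5^2/5 + 31.5^2/3 + 23^2/3) - 3*16
     = 0.050000 * 984.333 - 48
     = 1.216667.
Step 4: Ties present; correction factor C = 1 - 6/(15^3 - 15) = 0.998214. Corrected H = 1.216667 / 0.998214 = 1.218843.
Step 5: Under H0, H ~ chi^2(3); p-value = 0.748489.
Step 6: alpha = 0.1. fail to reject H0.

H = 1.2188, df = 3, p = 0.748489, fail to reject H0.


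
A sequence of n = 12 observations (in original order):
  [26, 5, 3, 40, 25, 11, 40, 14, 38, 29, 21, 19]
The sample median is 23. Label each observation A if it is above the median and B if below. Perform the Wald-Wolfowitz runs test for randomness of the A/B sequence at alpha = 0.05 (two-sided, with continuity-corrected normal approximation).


Step 1: Compute median = 23; label A = above, B = below.
Labels in order: ABBAABABAABB  (n_A = 6, n_B = 6)
Step 2: Count runs R = 8.
Step 3: Under H0 (random ordering), E[R] = 2*n_A*n_B/(n_A+n_B) + 1 = 2*6*6/12 + 1 = 7.0000.
        Var[R] = 2*n_A*n_B*(2*n_A*n_B - n_A - n_B) / ((n_A+n_B)^2 * (n_A+n_B-1)) = 4320/1584 = 2.7273.
        SD[R] = 1.6514.
Step 4: Continuity-corrected z = (R - 0.5 - E[R]) / SD[R] = (8 - 0.5 - 7.0000) / 1.6514 = 0.3028.
Step 5: Two-sided p-value via normal approximation = 2*(1 - Phi(|z|)) = 0.762069.
Step 6: alpha = 0.05. fail to reject H0.

R = 8, z = 0.3028, p = 0.762069, fail to reject H0.


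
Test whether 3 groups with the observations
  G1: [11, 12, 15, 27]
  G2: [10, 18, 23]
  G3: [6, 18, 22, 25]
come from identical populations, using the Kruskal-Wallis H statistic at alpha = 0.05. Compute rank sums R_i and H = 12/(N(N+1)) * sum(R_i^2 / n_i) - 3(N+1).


Step 1: Combine all N = 11 observations and assign midranks.
sorted (value, group, rank): (6,G3,1), (10,G2,2), (11,G1,3), (12,G1,4), (15,G1,5), (18,G2,6.5), (18,G3,6.5), (22,G3,8), (23,G2,9), (25,G3,10), (27,G1,11)
Step 2: Sum ranks within each group.
R_1 = 23 (n_1 = 4)
R_2 = 17.5 (n_2 = 3)
R_3 = 25.5 (n_3 = 4)
Step 3: H = 12/(N(N+1)) * sum(R_i^2/n_i) - 3(N+1)
     = 12/(11*12) * (23^2/4 + 17.5^2/3 + 25.5^2/4) - 3*12
     = 0.090909 * 396.896 - 36
     = 0.081439.
Step 4: Ties present; correction factor C = 1 - 6/(11^3 - 11) = 0.995455. Corrected H = 0.081439 / 0.995455 = 0.081811.
Step 5: Under H0, H ~ chi^2(2); p-value = 0.959920.
Step 6: alpha = 0.05. fail to reject H0.

H = 0.0818, df = 2, p = 0.959920, fail to reject H0.


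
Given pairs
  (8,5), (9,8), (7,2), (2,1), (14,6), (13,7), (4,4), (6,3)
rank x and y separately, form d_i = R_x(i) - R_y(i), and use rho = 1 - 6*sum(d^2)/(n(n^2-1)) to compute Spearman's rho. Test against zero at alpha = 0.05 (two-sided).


Step 1: Rank x and y separately (midranks; no ties here).
rank(x): 8->5, 9->6, 7->4, 2->1, 14->8, 13->7, 4->2, 6->3
rank(y): 5->5, 8->8, 2->2, 1->1, 6->6, 7->7, 4->4, 3->3
Step 2: d_i = R_x(i) - R_y(i); compute d_i^2.
  (5-5)^2=0, (6-8)^2=4, (4-2)^2=4, (1-1)^2=0, (8-6)^2=4, (7-7)^2=0, (2-4)^2=4, (3-3)^2=0
sum(d^2) = 16.
Step 3: rho = 1 - 6*16 / (8*(8^2 - 1)) = 1 - 96/504 = 0.809524.
Step 4: Under H0, t = rho * sqrt((n-2)/(1-rho^2)) = 3.3776 ~ t(6).
Step 5: Two-sided p-value from the t-distribution with 6 df = 0.014903.
Step 6: alpha = 0.05. reject H0.

rho = 0.8095, p = 0.014903, reject H0 at alpha = 0.05.


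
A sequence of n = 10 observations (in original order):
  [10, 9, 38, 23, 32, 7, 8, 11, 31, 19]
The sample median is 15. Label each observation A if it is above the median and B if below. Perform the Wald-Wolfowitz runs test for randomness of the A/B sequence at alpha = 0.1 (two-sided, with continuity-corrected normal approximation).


Step 1: Compute median = 15; label A = above, B = below.
Labels in order: BBAAABBBAA  (n_A = 5, n_B = 5)
Step 2: Count runs R = 4.
Step 3: Under H0 (random ordering), E[R] = 2*n_A*n_B/(n_A+n_B) + 1 = 2*5*5/10 + 1 = 6.0000.
        Var[R] = 2*n_A*n_B*(2*n_A*n_B - n_A - n_B) / ((n_A+n_B)^2 * (n_A+n_B-1)) = 2000/900 = 2.2222.
        SD[R] = 1.4907.
Step 4: Continuity-corrected z = (R + 0.5 - E[R]) / SD[R] = (4 + 0.5 - 6.0000) / 1.4907 = -1.0062.
Step 5: Two-sided p-value via normal approximation = 2*(1 - Phi(|z|)) = 0.314305.
Step 6: alpha = 0.1. fail to reject H0.

R = 4, z = -1.0062, p = 0.314305, fail to reject H0.


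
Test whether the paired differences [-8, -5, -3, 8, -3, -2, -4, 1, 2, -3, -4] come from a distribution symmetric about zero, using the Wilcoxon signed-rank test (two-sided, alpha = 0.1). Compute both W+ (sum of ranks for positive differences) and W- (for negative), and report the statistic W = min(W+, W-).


Step 1: Drop any zero differences (none here) and take |d_i|.
|d| = [8, 5, 3, 8, 3, 2, 4, 1, 2, 3, 4]
Step 2: Midrank |d_i| (ties get averaged ranks).
ranks: |8|->10.5, |5|->9, |3|->5, |8|->10.5, |3|->5, |2|->2.5, |4|->7.5, |1|->1, |2|->2.5, |3|->5, |4|->7.5
Step 3: Attach original signs; sum ranks with positive sign and with negative sign.
W+ = 10.5 + 1 + 2.5 = 14
W- = 10.5 + 9 + 5 + 5 + 2.5 + 7.5 + 5 + 7.5 = 52
(Check: W+ + W- = 66 should equal n(n+1)/2 = 66.)
Step 4: Test statistic W = min(W+, W-) = 14.
Step 5: Ties in |d|, so use the tie-corrected normal approximation.
        E[W] = n(n+1)/4 = 11*12/4 = 33.
        Tie groups: |d|=2 (t=2), |d|=3 (t=3), |d|=4 (t=2), |d|=8 (t=2); sum(t^3 - t) = 42.
        Var[W] = n(n+1)(2n+1)/24 - sum(t^3-t)/48 = 3036/24 - 42/48 = 125.625.
        z = (W - E[W]) / sqrt(Var[W]) = (14 - 33) / 11.2083 = -1.6952.
        Two-sided p = 2*Phi(z) = 0.090041.
Step 6: alpha = 0.1. reject H0.

W+ = 14, W- = 52, W = min = 14, p = 0.090041, reject H0.


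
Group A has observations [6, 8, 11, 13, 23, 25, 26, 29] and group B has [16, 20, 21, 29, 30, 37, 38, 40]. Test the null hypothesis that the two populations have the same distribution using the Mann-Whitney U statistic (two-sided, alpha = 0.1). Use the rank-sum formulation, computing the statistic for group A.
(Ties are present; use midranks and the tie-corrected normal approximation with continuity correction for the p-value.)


Step 1: Combine and sort all 16 observations; assign midranks.
sorted (value, group): (6,X), (8,X), (11,X), (13,X), (16,Y), (20,Y), (21,Y), (23,X), (25,X), (26,X), (29,X), (29,Y), (30,Y), (37,Y), (38,Y), (40,Y)
ranks: 6->1, 8->2, 11->3, 13->4, 16->5, 20->6, 21->7, 23->8, 25->9, 26->10, 29->11.5, 29->11.5, 30->13, 37->14, 38->15, 40->16
Step 2: Rank sum for X: R1 = 1 + 2 + 3 + 4 + 8 + 9 + 10 + 11.5 = 48.5.
Step 3: U_X = R1 - n1(n1+1)/2 = 48.5 - 8*9/2 = 48.5 - 36 = 12.5.
       U_Y = n1*n2 - U_X = 64 - 12.5 = 51.5.
Step 4: Ties are present, so use the tie-corrected normal approximation (with continuity correction) for the p-value.
Step 5: p-value = 0.045840; compare to alpha = 0.1. reject H0.

U_X = 12.5, p = 0.045840, reject H0 at alpha = 0.1.


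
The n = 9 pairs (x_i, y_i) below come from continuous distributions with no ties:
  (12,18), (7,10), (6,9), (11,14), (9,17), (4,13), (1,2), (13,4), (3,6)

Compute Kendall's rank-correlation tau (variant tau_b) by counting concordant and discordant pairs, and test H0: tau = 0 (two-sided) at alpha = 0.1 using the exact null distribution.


Step 1: Enumerate the 36 unordered pairs (i,j) with i<j and classify each by sign(x_j-x_i) * sign(y_j-y_i).
  (1,2):dx=-5,dy=-8->C; (1,3):dx=-6,dy=-9->C; (1,4):dx=-1,dy=-4->C; (1,5):dx=-3,dy=-1->C
  (1,6):dx=-8,dy=-5->C; (1,7):dx=-11,dy=-16->C; (1,8):dx=+1,dy=-14->D; (1,9):dx=-9,dy=-12->C
  (2,3):dx=-1,dy=-1->C; (2,4):dx=+4,dy=+4->C; (2,5):dx=+2,dy=+7->C; (2,6):dx=-3,dy=+3->D
  (2,7):dx=-6,dy=-8->C; (2,8):dx=+6,dy=-6->D; (2,9):dx=-4,dy=-4->C; (3,4):dx=+5,dy=+5->C
  (3,5):dx=+3,dy=+8->C; (3,6):dx=-2,dy=+4->D; (3,7):dx=-5,dy=-7->C; (3,8):dx=+7,dy=-5->D
  (3,9):dx=-3,dy=-3->C; (4,5):dx=-2,dy=+3->D; (4,6):dx=-7,dy=-1->C; (4,7):dx=-10,dy=-12->C
  (4,8):dx=+2,dy=-10->D; (4,9):dx=-8,dy=-8->C; (5,6):dx=-5,dy=-4->C; (5,7):dx=-8,dy=-15->C
  (5,8):dx=+4,dy=-13->D; (5,9):dx=-6,dy=-11->C; (6,7):dx=-3,dy=-11->C; (6,8):dx=+9,dy=-9->D
  (6,9):dx=-1,dy=-7->C; (7,8):dx=+12,dy=+2->C; (7,9):dx=+2,dy=+4->C; (8,9):dx=-10,dy=+2->D
Step 2: C = 26, D = 10, total pairs = 36.
Step 3: tau = (C - D)/(n(n-1)/2) = (26 - 10)/36 = 0.444444.
Step 4: Exact two-sided p-value (enumerate n! = 362880 permutations of y under H0): p = 0.119439.
Step 5: alpha = 0.1. fail to reject H0.

tau_b = 0.4444 (C=26, D=10), p = 0.119439, fail to reject H0.


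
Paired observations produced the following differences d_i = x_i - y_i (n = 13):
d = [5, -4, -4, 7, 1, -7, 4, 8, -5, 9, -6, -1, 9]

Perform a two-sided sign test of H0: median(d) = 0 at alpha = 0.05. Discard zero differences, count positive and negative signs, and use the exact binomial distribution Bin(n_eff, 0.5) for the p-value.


Step 1: Discard zero differences. Original n = 13; n_eff = number of nonzero differences = 13.
Nonzero differences (with sign): +5, -4, -4, +7, +1, -7, +4, +8, -5, +9, -6, -1, +9
Step 2: Count signs: positive = 7, negative = 6.
Step 3: Under H0: P(positive) = 0.5, so the number of positives S ~ Bin(13, 0.5).
Step 4: Two-sided exact p-value = sum of Bin(13,0.5) probabilities at or below the observed probability = 1.000000.
Step 5: alpha = 0.05. fail to reject H0.

n_eff = 13, pos = 7, neg = 6, p = 1.000000, fail to reject H0.
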